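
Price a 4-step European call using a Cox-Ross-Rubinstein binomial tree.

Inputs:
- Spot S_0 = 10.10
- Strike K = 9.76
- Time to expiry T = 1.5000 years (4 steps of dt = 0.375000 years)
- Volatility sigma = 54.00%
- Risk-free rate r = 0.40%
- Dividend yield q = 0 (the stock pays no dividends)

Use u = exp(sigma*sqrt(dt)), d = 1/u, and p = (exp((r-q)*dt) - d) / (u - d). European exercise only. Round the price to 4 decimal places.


dt = T/N = 0.375000
u = exp(sigma*sqrt(dt)) = 1.391916; d = 1/u = 0.718434
p = (exp((r-q)*dt) - d) / (u - d) = 0.420304
Discount per step: exp(-r*dt) = 0.998501
Stock lattice S(k, i) with i counting down-moves:
  k=0: S(0,0) = 10.1000
  k=1: S(1,0) = 14.0584; S(1,1) = 7.2562
  k=2: S(2,0) = 19.5680; S(2,1) = 10.1000; S(2,2) = 5.2131
  k=3: S(3,0) = 27.2371; S(3,1) = 14.0584; S(3,2) = 7.2562; S(3,3) = 3.7453
  k=4: S(4,0) = 37.9117; S(4,1) = 19.5680; S(4,2) = 10.1000; S(4,3) = 5.2131; S(4,4) = 2.6907
Terminal payoffs V(N, i) = max(S_T - K, 0):
  V(4,0) = 28.151704; V(4,1) = 9.808041; V(4,2) = 0.340000; V(4,3) = 0.000000; V(4,4) = 0.000000
Backward induction: V(k, i) = exp(-r*dt) * [p * V(k+1, i) + (1-p) * V(k+1, i+1)].
  V(3,0) = exp(-r*dt) * [p*28.151704 + (1-p)*9.808041] = 17.491695
  V(3,1) = exp(-r*dt) * [p*9.808041 + (1-p)*0.340000] = 4.312979
  V(3,2) = exp(-r*dt) * [p*0.340000 + (1-p)*0.000000] = 0.142689
  V(3,3) = exp(-r*dt) * [p*0.000000 + (1-p)*0.000000] = 0.000000
  V(2,0) = exp(-r*dt) * [p*17.491695 + (1-p)*4.312979] = 9.837277
  V(2,1) = exp(-r*dt) * [p*4.312979 + (1-p)*0.142689] = 1.892637
  V(2,2) = exp(-r*dt) * [p*0.142689 + (1-p)*0.000000] = 0.059883
  V(1,0) = exp(-r*dt) * [p*9.837277 + (1-p)*1.892637] = 5.223957
  V(1,1) = exp(-r*dt) * [p*1.892637 + (1-p)*0.059883] = 0.828952
  V(0,0) = exp(-r*dt) * [p*5.223957 + (1-p)*0.828952] = 2.672178

Answer: Price = V(0,0) = 2.6722


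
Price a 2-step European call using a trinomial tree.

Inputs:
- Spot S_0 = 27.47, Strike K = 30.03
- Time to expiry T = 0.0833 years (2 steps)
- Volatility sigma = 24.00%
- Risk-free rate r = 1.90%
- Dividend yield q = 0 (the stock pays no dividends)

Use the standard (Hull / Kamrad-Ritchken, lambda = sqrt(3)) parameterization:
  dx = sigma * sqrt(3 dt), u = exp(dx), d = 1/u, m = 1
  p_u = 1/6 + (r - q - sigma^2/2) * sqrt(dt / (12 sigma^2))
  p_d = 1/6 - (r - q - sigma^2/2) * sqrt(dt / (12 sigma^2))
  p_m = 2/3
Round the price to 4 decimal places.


dt = T/N = 0.041650; dx = sigma*sqrt(3*dt) = 0.084836
u = exp(dx) = 1.088538; d = 1/u = 0.918663
p_u = 0.164261, p_m = 0.666667, p_d = 0.169072
Discount per step: exp(-r*dt) = 0.999209
Stock lattice S(k, j) with j the centered position index:
  k=0: S(0,+0) = 27.4700
  k=1: S(1,-1) = 25.2357; S(1,+0) = 27.4700; S(1,+1) = 29.9021
  k=2: S(2,-2) = 23.1831; S(2,-1) = 25.2357; S(2,+0) = 27.4700; S(2,+1) = 29.9021; S(2,+2) = 32.5496
Terminal payoffs V(N, j) = max(S_T - K, 0):
  V(2,-2) = 0.000000; V(2,-1) = 0.000000; V(2,+0) = 0.000000; V(2,+1) = 0.000000; V(2,+2) = 2.519636
Backward induction: V(k, j) = exp(-r*dt) * [p_u * V(k+1, j+1) + p_m * V(k+1, j) + p_d * V(k+1, j-1)]
  V(1,-1) = exp(-r*dt) * [p_u*0.000000 + p_m*0.000000 + p_d*0.000000] = 0.000000
  V(1,+0) = exp(-r*dt) * [p_u*0.000000 + p_m*0.000000 + p_d*0.000000] = 0.000000
  V(1,+1) = exp(-r*dt) * [p_u*2.519636 + p_m*0.000000 + p_d*0.000000] = 0.413551
  V(0,+0) = exp(-r*dt) * [p_u*0.413551 + p_m*0.000000 + p_d*0.000000] = 0.067877

Answer: Price = V(0,0) = 0.0679


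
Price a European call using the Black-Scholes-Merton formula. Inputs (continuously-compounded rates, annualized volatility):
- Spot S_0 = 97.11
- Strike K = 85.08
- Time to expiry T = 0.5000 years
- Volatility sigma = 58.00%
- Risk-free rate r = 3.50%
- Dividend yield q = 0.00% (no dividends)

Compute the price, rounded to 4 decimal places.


Answer: Price = 22.3860

Derivation:
d1 = (ln(S/K) + (r - q + 0.5*sigma^2) * T) / (sigma * sqrt(T)) = 0.57020205
d2 = d1 - sigma * sqrt(T) = 0.16008012
exp(-rT) = 0.98265224; exp(-qT) = 1.00000000
C = S_0 * exp(-qT) * N(d1) - K * exp(-rT) * N(d2)
N(d1) = 0.71572967; N(d2) = 0.56359102
C = 97.1100 * 1.00000000 * 0.71572967 - 85.0800 * 0.98265224 * 0.56359102 = 22.3860


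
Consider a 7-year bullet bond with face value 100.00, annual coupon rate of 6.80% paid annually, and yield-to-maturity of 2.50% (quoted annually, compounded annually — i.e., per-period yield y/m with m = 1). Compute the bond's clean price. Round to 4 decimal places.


Answer: Price = 127.3024

Derivation:
Coupon per period c = face * coupon_rate / m = 6.800000
Periods per year m = 1; per-period yield y/m = 0.025000
Number of cashflows N = 7
Cashflows (t years, CF_t, discount factor 1/(1+y/m)^(m*t), PV):
  t = 1.0000: CF_t = 6.800000, DF = 0.975610, PV = 6.634146
  t = 2.0000: CF_t = 6.800000, DF = 0.951814, PV = 6.472338
  t = 3.0000: CF_t = 6.800000, DF = 0.928599, PV = 6.314476
  t = 4.0000: CF_t = 6.800000, DF = 0.905951, PV = 6.160464
  t = 5.0000: CF_t = 6.800000, DF = 0.883854, PV = 6.010209
  t = 6.0000: CF_t = 6.800000, DF = 0.862297, PV = 5.863619
  t = 7.0000: CF_t = 106.800000, DF = 0.841265, PV = 89.847127
Price P = sum_t PV_t = 127.302380


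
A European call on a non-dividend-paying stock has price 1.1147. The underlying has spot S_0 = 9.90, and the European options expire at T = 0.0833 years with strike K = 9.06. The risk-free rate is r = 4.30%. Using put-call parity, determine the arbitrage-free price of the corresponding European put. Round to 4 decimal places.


Put-call parity: C - P = S_0 * exp(-qT) - K * exp(-rT).
S_0 * exp(-qT) = 9.9000 * 1.00000000 = 9.90000000
K * exp(-rT) = 9.0600 * 0.99642451 = 9.02760604
P = C - S*exp(-qT) + K*exp(-rT)
P = 1.1147 - 9.90000000 + 9.02760604 = 0.2423

Answer: Put price = 0.2423


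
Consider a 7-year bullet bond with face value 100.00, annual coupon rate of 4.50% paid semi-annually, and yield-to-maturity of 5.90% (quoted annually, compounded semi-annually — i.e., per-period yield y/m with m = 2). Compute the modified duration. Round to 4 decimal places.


Answer: Modified duration = 5.8616

Derivation:
Coupon per period c = face * coupon_rate / m = 2.250000
Periods per year m = 2; per-period yield y/m = 0.029500
Number of cashflows N = 14
Cashflows (t years, CF_t, discount factor 1/(1+y/m)^(m*t), PV):
  t = 0.5000: CF_t = 2.250000, DF = 0.971345, PV = 2.185527
  t = 1.0000: CF_t = 2.250000, DF = 0.943512, PV = 2.122901
  t = 1.5000: CF_t = 2.250000, DF = 0.916476, PV = 2.062070
  t = 2.0000: CF_t = 2.250000, DF = 0.890214, PV = 2.002982
  t = 2.5000: CF_t = 2.250000, DF = 0.864706, PV = 1.945587
  t = 3.0000: CF_t = 2.250000, DF = 0.839928, PV = 1.889837
  t = 3.5000: CF_t = 2.250000, DF = 0.815860, PV = 1.835685
  t = 4.0000: CF_t = 2.250000, DF = 0.792482, PV = 1.783084
  t = 4.5000: CF_t = 2.250000, DF = 0.769773, PV = 1.731990
  t = 5.0000: CF_t = 2.250000, DF = 0.747716, PV = 1.682360
  t = 5.5000: CF_t = 2.250000, DF = 0.726290, PV = 1.634153
  t = 6.0000: CF_t = 2.250000, DF = 0.705479, PV = 1.587327
  t = 6.5000: CF_t = 2.250000, DF = 0.685263, PV = 1.541842
  t = 7.0000: CF_t = 102.250000, DF = 0.665627, PV = 68.060385
Price P = sum_t PV_t = 92.065731
First compute Macaulay numerator sum_t t * PV_t:
  t * PV_t at t = 0.5000: 1.092763
  t * PV_t at t = 1.0000: 2.122901
  t * PV_t at t = 1.5000: 3.093105
  t * PV_t at t = 2.0000: 4.005965
  t * PV_t at t = 2.5000: 4.863969
  t * PV_t at t = 3.0000: 5.669512
  t * PV_t at t = 3.5000: 6.424896
  t * PV_t at t = 4.0000: 7.132334
  t * PV_t at t = 4.5000: 7.793955
  t * PV_t at t = 5.0000: 8.411801
  t * PV_t at t = 5.5000: 8.987840
  t * PV_t at t = 6.0000: 9.523960
  t * PV_t at t = 6.5000: 10.021975
  t * PV_t at t = 7.0000: 476.422697
Macaulay duration D = 555.567674 / 92.065731 = 6.034468
Modified duration = D / (1 + y/m) = 6.034468 / (1 + 0.029500) = 5.861552


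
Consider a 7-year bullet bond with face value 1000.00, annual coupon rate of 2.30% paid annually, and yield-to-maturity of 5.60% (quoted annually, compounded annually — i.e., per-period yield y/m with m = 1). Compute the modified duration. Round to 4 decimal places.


Answer: Modified duration = 6.1408

Derivation:
Coupon per period c = face * coupon_rate / m = 23.000000
Periods per year m = 1; per-period yield y/m = 0.056000
Number of cashflows N = 7
Cashflows (t years, CF_t, discount factor 1/(1+y/m)^(m*t), PV):
  t = 1.0000: CF_t = 23.000000, DF = 0.946970, PV = 21.780303
  t = 2.0000: CF_t = 23.000000, DF = 0.896752, PV = 20.625287
  t = 3.0000: CF_t = 23.000000, DF = 0.849197, PV = 19.531522
  t = 4.0000: CF_t = 23.000000, DF = 0.804163, PV = 18.495759
  t = 5.0000: CF_t = 23.000000, DF = 0.761518, PV = 17.514924
  t = 6.0000: CF_t = 23.000000, DF = 0.721135, PV = 16.586102
  t = 7.0000: CF_t = 1023.000000, DF = 0.682893, PV = 698.599397
Price P = sum_t PV_t = 813.133293
First compute Macaulay numerator sum_t t * PV_t:
  t * PV_t at t = 1.0000: 21.780303
  t * PV_t at t = 2.0000: 41.250574
  t * PV_t at t = 3.0000: 58.594565
  t * PV_t at t = 4.0000: 73.983037
  t * PV_t at t = 5.0000: 87.574618
  t * PV_t at t = 6.0000: 99.516611
  t * PV_t at t = 7.0000: 4890.195778
Macaulay duration D = 5272.895485 / 813.133293 = 6.484663
Modified duration = D / (1 + y/m) = 6.484663 / (1 + 0.056000) = 6.140779


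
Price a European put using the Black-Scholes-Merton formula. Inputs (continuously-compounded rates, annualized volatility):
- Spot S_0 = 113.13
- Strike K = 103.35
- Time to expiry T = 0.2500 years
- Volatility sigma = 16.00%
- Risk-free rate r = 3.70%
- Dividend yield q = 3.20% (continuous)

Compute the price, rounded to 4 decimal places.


d1 = (ln(S/K) + (r - q + 0.5*sigma^2) * T) / (sigma * sqrt(T)) = 1.18582892
d2 = d1 - sigma * sqrt(T) = 1.10582892
exp(-rT) = 0.99079265; exp(-qT) = 0.99203191
P = K * exp(-rT) * N(-d2) - S_0 * exp(-qT) * N(-d1)
N(-d1) = 0.11784493; N(-d2) = 0.13440029
P = 103.3500 * 0.99079265 * 0.13440029 - 113.1300 * 0.99203191 * 0.11784493 = 0.5368

Answer: Price = 0.5368


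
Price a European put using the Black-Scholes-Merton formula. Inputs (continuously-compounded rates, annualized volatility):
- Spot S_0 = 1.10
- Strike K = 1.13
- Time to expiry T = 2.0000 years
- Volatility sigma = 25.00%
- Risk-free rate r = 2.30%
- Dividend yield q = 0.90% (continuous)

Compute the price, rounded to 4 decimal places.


d1 = (ln(S/K) + (r - q + 0.5*sigma^2) * T) / (sigma * sqrt(T)) = 0.17986689
d2 = d1 - sigma * sqrt(T) = -0.17368651
exp(-rT) = 0.95504196; exp(-qT) = 0.98216103
P = K * exp(-rT) * N(-d2) - S_0 * exp(-qT) * N(-d1)
N(-d1) = 0.42862854; N(-d2) = 0.56894408
P = 1.1300 * 0.95504196 * 0.56894408 - 1.1000 * 0.98216103 * 0.42862854 = 0.1509

Answer: Price = 0.1509


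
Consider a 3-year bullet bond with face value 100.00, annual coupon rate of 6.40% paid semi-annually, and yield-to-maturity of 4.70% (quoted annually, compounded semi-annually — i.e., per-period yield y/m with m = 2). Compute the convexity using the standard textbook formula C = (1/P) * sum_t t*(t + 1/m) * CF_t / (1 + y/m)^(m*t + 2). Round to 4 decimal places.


Coupon per period c = face * coupon_rate / m = 3.200000
Periods per year m = 2; per-period yield y/m = 0.023500
Number of cashflows N = 6
Cashflows (t years, CF_t, discount factor 1/(1+y/m)^(m*t), PV):
  t = 0.5000: CF_t = 3.200000, DF = 0.977040, PV = 3.126527
  t = 1.0000: CF_t = 3.200000, DF = 0.954606, PV = 3.054740
  t = 1.5000: CF_t = 3.200000, DF = 0.932688, PV = 2.984602
  t = 2.0000: CF_t = 3.200000, DF = 0.911273, PV = 2.916074
  t = 2.5000: CF_t = 3.200000, DF = 0.890350, PV = 2.849120
  t = 3.0000: CF_t = 103.200000, DF = 0.869907, PV = 89.774422
Price P = sum_t PV_t = 104.705485
Convexity numerator sum_t t*(t + 1/m) * CF_t / (1+y/m)^(m*t + 2):
  t = 0.5000: term = 1.492301
  t = 1.0000: term = 4.374111
  t = 1.5000: term = 8.547360
  t = 2.0000: term = 13.918515
  t = 2.5000: term = 20.398410
  t = 3.0000: term = 899.841918
Convexity = (1/P) * sum = 948.572615 / 104.705485 = 9.059436

Answer: Convexity = 9.0594


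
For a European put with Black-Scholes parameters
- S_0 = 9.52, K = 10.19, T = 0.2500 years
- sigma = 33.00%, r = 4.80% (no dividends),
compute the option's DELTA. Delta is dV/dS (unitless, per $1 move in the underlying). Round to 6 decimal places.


Answer: Delta = -0.601398

Derivation:
d1 = -0.2569666572; d2 = -0.4219666572
phi(d1) = 0.3859858900; exp(-qT) = 1.0000000000; exp(-rT) = 0.9880717129
N(-d1) = 0.6013977437
Delta = -exp(-qT) * N(-d1) = -1.0000000000 * 0.6013977437 = -0.601398


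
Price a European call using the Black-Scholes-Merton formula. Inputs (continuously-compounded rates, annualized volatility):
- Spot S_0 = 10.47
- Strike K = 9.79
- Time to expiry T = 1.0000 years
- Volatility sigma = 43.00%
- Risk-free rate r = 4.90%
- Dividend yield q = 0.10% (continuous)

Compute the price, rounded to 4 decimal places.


Answer: Price = 2.3116

Derivation:
d1 = (ln(S/K) + (r - q + 0.5*sigma^2) * T) / (sigma * sqrt(T)) = 0.48279667
d2 = d1 - sigma * sqrt(T) = 0.05279667
exp(-rT) = 0.95218113; exp(-qT) = 0.99900050
C = S_0 * exp(-qT) * N(d1) - K * exp(-rT) * N(d2)
N(d1) = 0.68537994; N(d2) = 0.52105304
C = 10.4700 * 0.99900050 * 0.68537994 - 9.7900 * 0.95218113 * 0.52105304 = 2.3116


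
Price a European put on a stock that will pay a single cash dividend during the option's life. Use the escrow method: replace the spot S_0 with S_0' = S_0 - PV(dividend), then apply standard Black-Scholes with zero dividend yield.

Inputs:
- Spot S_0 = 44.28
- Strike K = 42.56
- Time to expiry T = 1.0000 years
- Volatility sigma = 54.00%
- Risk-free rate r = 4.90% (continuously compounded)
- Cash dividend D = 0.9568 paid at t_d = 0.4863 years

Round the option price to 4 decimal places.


PV(D) = D * exp(-r * t_d) = 0.9568 * 0.97645296 = 0.93427019
S_0' = S_0 - PV(D) = 44.2800 - 0.93427019 = 43.34572981
d1 = (ln(S_0'/K) + (r + sigma^2/2)*T) / (sigma*sqrt(T)) = 0.39461731
d2 = d1 - sigma*sqrt(T) = -0.14538269
exp(-rT) = 0.95218113
N(-d1) = 0.34656267; N(-d2) = 0.55779563
P = K * exp(-rT) * N(-d2) - S_0' * N(-d1) = 42.5600 * 0.95218113 * 0.55779563 - 43.34572981 * 0.34656267 = 7.5826

Answer: Price = 7.5826


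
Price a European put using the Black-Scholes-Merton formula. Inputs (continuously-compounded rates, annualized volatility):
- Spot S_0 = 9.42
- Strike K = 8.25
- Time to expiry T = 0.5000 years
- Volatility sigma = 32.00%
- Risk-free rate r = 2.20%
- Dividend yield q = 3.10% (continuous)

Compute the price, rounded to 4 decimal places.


Answer: Price = 0.3495

Derivation:
d1 = (ln(S/K) + (r - q + 0.5*sigma^2) * T) / (sigma * sqrt(T)) = 0.67936118
d2 = d1 - sigma * sqrt(T) = 0.45308701
exp(-rT) = 0.98906028; exp(-qT) = 0.98461951
P = K * exp(-rT) * N(-d2) - S_0 * exp(-qT) * N(-d1)
N(-d1) = 0.24845452; N(-d2) = 0.32524304
P = 8.2500 * 0.98906028 * 0.32524304 - 9.4200 * 0.98461951 * 0.24845452 = 0.3495


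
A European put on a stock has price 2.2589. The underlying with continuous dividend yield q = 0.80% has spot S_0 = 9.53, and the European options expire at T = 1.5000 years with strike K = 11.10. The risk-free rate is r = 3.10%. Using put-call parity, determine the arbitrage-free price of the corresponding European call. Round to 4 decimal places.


Put-call parity: C - P = S_0 * exp(-qT) - K * exp(-rT).
S_0 * exp(-qT) = 9.5300 * 0.98807171 = 9.41632342
K * exp(-rT) = 11.1000 * 0.95456456 = 10.59566662
C = P + S*exp(-qT) - K*exp(-rT)
C = 2.2589 + 9.41632342 - 10.59566662 = 1.0796

Answer: Call price = 1.0796


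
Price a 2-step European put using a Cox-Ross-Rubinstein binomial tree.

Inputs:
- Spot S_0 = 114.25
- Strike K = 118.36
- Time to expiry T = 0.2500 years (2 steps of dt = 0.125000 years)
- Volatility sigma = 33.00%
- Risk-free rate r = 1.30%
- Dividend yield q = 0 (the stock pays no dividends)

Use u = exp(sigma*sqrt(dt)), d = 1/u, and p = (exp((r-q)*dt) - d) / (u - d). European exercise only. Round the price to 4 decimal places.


dt = T/N = 0.125000
u = exp(sigma*sqrt(dt)) = 1.123751; d = 1/u = 0.889876
p = (exp((r-q)*dt) - d) / (u - d) = 0.477819
Discount per step: exp(-r*dt) = 0.998376
Stock lattice S(k, i) with i counting down-moves:
  k=0: S(0,0) = 114.2500
  k=1: S(1,0) = 128.3886; S(1,1) = 101.6684
  k=2: S(2,0) = 144.2769; S(2,1) = 114.2500; S(2,2) = 90.4723
Terminal payoffs V(N, i) = max(K - S_T, 0):
  V(2,0) = 0.000000; V(2,1) = 4.110000; V(2,2) = 27.887694
Backward induction: V(k, i) = exp(-r*dt) * [p * V(k+1, i) + (1-p) * V(k+1, i+1)].
  V(1,0) = exp(-r*dt) * [p*0.000000 + (1-p)*4.110000] = 2.142680
  V(1,1) = exp(-r*dt) * [p*4.110000 + (1-p)*27.887694] = 16.499434
  V(0,0) = exp(-r*dt) * [p*2.142680 + (1-p)*16.499434] = 9.623857

Answer: Price = V(0,0) = 9.6239


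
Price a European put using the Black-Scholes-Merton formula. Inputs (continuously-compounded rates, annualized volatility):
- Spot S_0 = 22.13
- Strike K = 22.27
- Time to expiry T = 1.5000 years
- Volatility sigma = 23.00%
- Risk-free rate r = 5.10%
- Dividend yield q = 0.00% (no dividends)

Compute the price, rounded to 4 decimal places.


d1 = (ln(S/K) + (r - q + 0.5*sigma^2) * T) / (sigma * sqrt(T)) = 0.39003216
d2 = d1 - sigma * sqrt(T) = 0.10834083
exp(-rT) = 0.92635291; exp(-qT) = 1.00000000
P = K * exp(-rT) * N(-d2) - S_0 * exp(-qT) * N(-d1)
N(-d1) = 0.34825638; N(-d2) = 0.45686267
P = 22.2700 * 0.92635291 * 0.45686267 - 22.1300 * 1.00000000 * 0.34825638 = 1.7181

Answer: Price = 1.7181


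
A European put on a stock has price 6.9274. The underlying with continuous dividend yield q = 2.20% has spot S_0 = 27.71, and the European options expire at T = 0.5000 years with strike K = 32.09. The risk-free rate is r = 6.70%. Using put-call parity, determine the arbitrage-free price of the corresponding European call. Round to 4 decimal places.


Answer: Call price = 3.3015

Derivation:
Put-call parity: C - P = S_0 * exp(-qT) - K * exp(-rT).
S_0 * exp(-qT) = 27.7100 * 0.98906028 = 27.40686032
K * exp(-rT) = 32.0900 * 0.96705491 = 31.03279210
C = P + S*exp(-qT) - K*exp(-rT)
C = 6.9274 + 27.40686032 - 31.03279210 = 3.3015


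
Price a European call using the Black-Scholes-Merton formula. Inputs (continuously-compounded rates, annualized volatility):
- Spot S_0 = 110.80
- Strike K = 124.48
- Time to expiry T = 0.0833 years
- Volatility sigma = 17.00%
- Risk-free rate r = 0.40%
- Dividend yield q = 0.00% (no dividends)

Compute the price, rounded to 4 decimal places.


d1 = (ln(S/K) + (r - q + 0.5*sigma^2) * T) / (sigma * sqrt(T)) = -2.34141449
d2 = d1 - sigma * sqrt(T) = -2.39047945
exp(-rT) = 0.99966686; exp(-qT) = 1.00000000
C = S_0 * exp(-qT) * N(d1) - K * exp(-rT) * N(d2)
N(d1) = 0.00960541; N(d2) = 0.00841320
C = 110.8000 * 1.00000000 * 0.00960541 - 124.4800 * 0.99966686 * 0.00841320 = 0.0174

Answer: Price = 0.0174


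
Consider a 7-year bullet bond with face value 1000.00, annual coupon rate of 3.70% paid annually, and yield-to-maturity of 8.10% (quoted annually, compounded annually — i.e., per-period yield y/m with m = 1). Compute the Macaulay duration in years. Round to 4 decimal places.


Answer: Macaulay duration = 6.1766 years

Derivation:
Coupon per period c = face * coupon_rate / m = 37.000000
Periods per year m = 1; per-period yield y/m = 0.081000
Number of cashflows N = 7
Cashflows (t years, CF_t, discount factor 1/(1+y/m)^(m*t), PV):
  t = 1.0000: CF_t = 37.000000, DF = 0.925069, PV = 34.227567
  t = 2.0000: CF_t = 37.000000, DF = 0.855753, PV = 31.662874
  t = 3.0000: CF_t = 37.000000, DF = 0.791631, PV = 29.290355
  t = 4.0000: CF_t = 37.000000, DF = 0.732314, PV = 27.095611
  t = 5.0000: CF_t = 37.000000, DF = 0.677441, PV = 25.065320
  t = 6.0000: CF_t = 37.000000, DF = 0.626680, PV = 23.187160
  t = 7.0000: CF_t = 1037.000000, DF = 0.579722, PV = 601.172213
Price P = sum_t PV_t = 771.701101
Macaulay numerator sum_t t * PV_t:
  t * PV_t at t = 1.0000: 34.227567
  t * PV_t at t = 2.0000: 63.325749
  t * PV_t at t = 3.0000: 87.871066
  t * PV_t at t = 4.0000: 108.382444
  t * PV_t at t = 5.0000: 125.326600
  t * PV_t at t = 6.0000: 139.122960
  t * PV_t at t = 7.0000: 4208.205491
Macaulay duration D = (sum_t t * PV_t) / P = 4766.461878 / 771.701101 = 6.176565


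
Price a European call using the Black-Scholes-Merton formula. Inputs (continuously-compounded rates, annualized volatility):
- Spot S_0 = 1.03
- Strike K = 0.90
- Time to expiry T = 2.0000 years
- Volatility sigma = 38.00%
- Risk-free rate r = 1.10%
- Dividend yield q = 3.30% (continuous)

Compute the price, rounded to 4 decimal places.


d1 = (ln(S/K) + (r - q + 0.5*sigma^2) * T) / (sigma * sqrt(T)) = 0.43788391
d2 = d1 - sigma * sqrt(T) = -0.09951724
exp(-rT) = 0.97824024; exp(-qT) = 0.93613086
C = S_0 * exp(-qT) * N(d1) - K * exp(-rT) * N(d2)
N(d1) = 0.66926478; N(d2) = 0.46036380
C = 1.0300 * 0.93613086 * 0.66926478 - 0.9000 * 0.97824024 * 0.46036380 = 0.2400

Answer: Price = 0.2400


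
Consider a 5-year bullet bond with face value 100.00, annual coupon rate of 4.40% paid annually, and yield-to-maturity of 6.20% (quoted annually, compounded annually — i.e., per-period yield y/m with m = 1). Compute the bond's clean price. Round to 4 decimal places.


Answer: Price = 92.4588

Derivation:
Coupon per period c = face * coupon_rate / m = 4.400000
Periods per year m = 1; per-period yield y/m = 0.062000
Number of cashflows N = 5
Cashflows (t years, CF_t, discount factor 1/(1+y/m)^(m*t), PV):
  t = 1.0000: CF_t = 4.400000, DF = 0.941620, PV = 4.143126
  t = 2.0000: CF_t = 4.400000, DF = 0.886647, PV = 3.901249
  t = 3.0000: CF_t = 4.400000, DF = 0.834885, PV = 3.673492
  t = 4.0000: CF_t = 4.400000, DF = 0.786144, PV = 3.459032
  t = 5.0000: CF_t = 104.400000, DF = 0.740248, PV = 77.281922
Price P = sum_t PV_t = 92.458821


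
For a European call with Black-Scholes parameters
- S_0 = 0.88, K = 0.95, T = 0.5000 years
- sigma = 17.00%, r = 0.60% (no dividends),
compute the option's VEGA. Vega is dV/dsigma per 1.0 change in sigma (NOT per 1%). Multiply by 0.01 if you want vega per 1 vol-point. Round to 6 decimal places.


Answer: Vega = 0.213202

Derivation:
d1 = -0.5516687144; d2 = -0.6718768673
phi(d1) = 0.3426287709; exp(-qT) = 1.0000000000; exp(-rT) = 0.9970044955
Vega = S * exp(-qT) * phi(d1) * sqrt(T) = 0.8800 * 1.0000000000 * 0.3426287709 * 0.7071067812 = 0.213202


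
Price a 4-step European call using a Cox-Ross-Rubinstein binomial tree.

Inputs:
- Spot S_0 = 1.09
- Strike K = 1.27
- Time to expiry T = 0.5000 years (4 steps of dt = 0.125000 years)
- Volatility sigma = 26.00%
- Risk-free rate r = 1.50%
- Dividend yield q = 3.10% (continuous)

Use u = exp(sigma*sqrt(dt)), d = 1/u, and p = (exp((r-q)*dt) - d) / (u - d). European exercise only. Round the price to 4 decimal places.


dt = T/N = 0.125000
u = exp(sigma*sqrt(dt)) = 1.096281; d = 1/u = 0.912175
p = (exp((r-q)*dt) - d) / (u - d) = 0.466183
Discount per step: exp(-r*dt) = 0.998127
Stock lattice S(k, i) with i counting down-moves:
  k=0: S(0,0) = 1.0900
  k=1: S(1,0) = 1.1949; S(1,1) = 0.9943
  k=2: S(2,0) = 1.3100; S(2,1) = 1.0900; S(2,2) = 0.9069
  k=3: S(3,0) = 1.4361; S(3,1) = 1.1949; S(3,2) = 0.9943; S(3,3) = 0.8273
  k=4: S(4,0) = 1.5744; S(4,1) = 1.3100; S(4,2) = 1.0900; S(4,3) = 0.9069; S(4,4) = 0.7546
Terminal payoffs V(N, i) = max(S_T - K, 0):
  V(4,0) = 0.304398; V(4,1) = 0.039998; V(4,2) = 0.000000; V(4,3) = 0.000000; V(4,4) = 0.000000
Backward induction: V(k, i) = exp(-r*dt) * [p * V(k+1, i) + (1-p) * V(k+1, i+1)].
  V(3,0) = exp(-r*dt) * [p*0.304398 + (1-p)*0.039998] = 0.162951
  V(3,1) = exp(-r*dt) * [p*0.039998 + (1-p)*0.000000] = 0.018611
  V(3,2) = exp(-r*dt) * [p*0.000000 + (1-p)*0.000000] = 0.000000
  V(3,3) = exp(-r*dt) * [p*0.000000 + (1-p)*0.000000] = 0.000000
  V(2,0) = exp(-r*dt) * [p*0.162951 + (1-p)*0.018611] = 0.085739
  V(2,1) = exp(-r*dt) * [p*0.018611 + (1-p)*0.000000] = 0.008660
  V(2,2) = exp(-r*dt) * [p*0.000000 + (1-p)*0.000000] = 0.000000
  V(1,0) = exp(-r*dt) * [p*0.085739 + (1-p)*0.008660] = 0.044509
  V(1,1) = exp(-r*dt) * [p*0.008660 + (1-p)*0.000000] = 0.004030
  V(0,0) = exp(-r*dt) * [p*0.044509 + (1-p)*0.004030] = 0.022858

Answer: Price = V(0,0) = 0.0229


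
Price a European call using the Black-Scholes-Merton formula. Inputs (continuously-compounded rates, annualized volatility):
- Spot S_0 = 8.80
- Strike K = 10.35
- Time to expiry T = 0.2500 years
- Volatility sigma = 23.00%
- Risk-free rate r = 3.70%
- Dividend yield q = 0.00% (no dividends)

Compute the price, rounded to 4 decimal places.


d1 = (ln(S/K) + (r - q + 0.5*sigma^2) * T) / (sigma * sqrt(T)) = -1.27280259
d2 = d1 - sigma * sqrt(T) = -1.38780259
exp(-rT) = 0.99079265; exp(-qT) = 1.00000000
C = S_0 * exp(-qT) * N(d1) - K * exp(-rT) * N(d2)
N(d1) = 0.10154405; N(d2) = 0.08259858
C = 8.8000 * 1.00000000 * 0.10154405 - 10.3500 * 0.99079265 * 0.08259858 = 0.0466

Answer: Price = 0.0466


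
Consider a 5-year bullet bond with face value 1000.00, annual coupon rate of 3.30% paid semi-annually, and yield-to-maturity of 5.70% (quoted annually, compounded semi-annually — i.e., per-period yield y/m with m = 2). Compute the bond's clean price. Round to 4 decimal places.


Coupon per period c = face * coupon_rate / m = 16.500000
Periods per year m = 2; per-period yield y/m = 0.028500
Number of cashflows N = 10
Cashflows (t years, CF_t, discount factor 1/(1+y/m)^(m*t), PV):
  t = 0.5000: CF_t = 16.500000, DF = 0.972290, PV = 16.042781
  t = 1.0000: CF_t = 16.500000, DF = 0.945347, PV = 15.598231
  t = 1.5000: CF_t = 16.500000, DF = 0.919152, PV = 15.166000
  t = 2.0000: CF_t = 16.500000, DF = 0.893682, PV = 14.745746
  t = 2.5000: CF_t = 16.500000, DF = 0.868917, PV = 14.337138
  t = 3.0000: CF_t = 16.500000, DF = 0.844840, PV = 13.939852
  t = 3.5000: CF_t = 16.500000, DF = 0.821429, PV = 13.553575
  t = 4.0000: CF_t = 16.500000, DF = 0.798667, PV = 13.178002
  t = 4.5000: CF_t = 16.500000, DF = 0.776536, PV = 12.812836
  t = 5.0000: CF_t = 1016.500000, DF = 0.755018, PV = 767.475327
Price P = sum_t PV_t = 896.849490

Answer: Price = 896.8495


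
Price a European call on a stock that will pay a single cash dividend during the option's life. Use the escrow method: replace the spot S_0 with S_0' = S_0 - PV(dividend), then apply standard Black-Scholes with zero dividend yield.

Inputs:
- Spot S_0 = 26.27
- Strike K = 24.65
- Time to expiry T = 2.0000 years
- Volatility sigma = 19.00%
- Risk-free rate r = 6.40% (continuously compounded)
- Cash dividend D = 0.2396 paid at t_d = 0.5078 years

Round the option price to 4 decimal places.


PV(D) = D * exp(-r * t_d) = 0.2396 * 0.96802322 = 0.23193836
S_0' = S_0 - PV(D) = 26.2700 - 0.23193836 = 26.03806164
d1 = (ln(S_0'/K) + (r + sigma^2/2)*T) / (sigma*sqrt(T)) = 0.81459623
d2 = d1 - sigma*sqrt(T) = 0.54589565
exp(-rT) = 0.87985338
N(d1) = 0.79234826; N(d2) = 0.70743117
C = S_0' * N(d1) - K * exp(-rT) * N(d2) = 26.03806164 * 0.79234826 - 24.6500 * 0.87985338 * 0.70743117 = 5.2882

Answer: Price = 5.2882


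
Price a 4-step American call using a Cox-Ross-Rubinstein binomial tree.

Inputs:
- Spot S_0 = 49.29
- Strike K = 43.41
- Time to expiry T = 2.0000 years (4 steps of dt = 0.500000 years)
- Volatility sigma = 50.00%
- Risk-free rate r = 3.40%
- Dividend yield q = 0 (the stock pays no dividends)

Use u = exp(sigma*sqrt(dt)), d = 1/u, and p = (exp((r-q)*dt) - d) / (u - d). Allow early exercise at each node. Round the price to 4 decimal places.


dt = T/N = 0.500000
u = exp(sigma*sqrt(dt)) = 1.424119; d = 1/u = 0.702189
p = (exp((r-q)*dt) - d) / (u - d) = 0.436270
Discount per step: exp(-r*dt) = 0.983144
Stock lattice S(k, i) with i counting down-moves:
  k=0: S(0,0) = 49.2900
  k=1: S(1,0) = 70.1948; S(1,1) = 34.6109
  k=2: S(2,0) = 99.9658; S(2,1) = 49.2900; S(2,2) = 24.3034
  k=3: S(3,0) = 142.3632; S(3,1) = 70.1948; S(3,2) = 34.6109; S(3,3) = 17.0655
  k=4: S(4,0) = 202.7421; S(4,1) = 99.9658; S(4,2) = 49.2900; S(4,3) = 24.3034; S(4,4) = 11.9832
Terminal payoffs V(N, i) = max(S_T - K, 0):
  V(4,0) = 159.332111; V(4,1) = 56.555787; V(4,2) = 5.880000; V(4,3) = 0.000000; V(4,4) = 0.000000
Backward induction: V(k, i) = exp(-r*dt) * [p * V(k+1, i) + (1-p) * V(k+1, i+1)]; then take max(V_cont, immediate exercise) for American.
  V(3,0) = exp(-r*dt) * [p*159.332111 + (1-p)*56.555787] = 99.684912; exercise = 98.953179; V(3,0) = max -> 99.684912
  V(3,1) = exp(-r*dt) * [p*56.555787 + (1-p)*5.880000] = 27.516559; exercise = 26.784826; V(3,1) = max -> 27.516559
  V(3,2) = exp(-r*dt) * [p*5.880000 + (1-p)*0.000000] = 2.522028; exercise = 0.000000; V(3,2) = max -> 2.522028
  V(3,3) = exp(-r*dt) * [p*0.000000 + (1-p)*0.000000] = 0.000000; exercise = 0.000000; V(3,3) = max -> 0.000000
  V(2,0) = exp(-r*dt) * [p*99.684912 + (1-p)*27.516559] = 58.006918; exercise = 56.555787; V(2,0) = max -> 58.006918
  V(2,1) = exp(-r*dt) * [p*27.516559 + (1-p)*2.522028] = 13.200079; exercise = 5.880000; V(2,1) = max -> 13.200079
  V(2,2) = exp(-r*dt) * [p*2.522028 + (1-p)*0.000000] = 1.081739; exercise = 0.000000; V(2,2) = max -> 1.081739
  V(1,0) = exp(-r*dt) * [p*58.006918 + (1-p)*13.200079] = 32.195961; exercise = 26.784826; V(1,0) = max -> 32.195961
  V(1,1) = exp(-r*dt) * [p*13.200079 + (1-p)*1.081739] = 6.261259; exercise = 0.000000; V(1,1) = max -> 6.261259
  V(0,0) = exp(-r*dt) * [p*32.195961 + (1-p)*6.261259] = 17.279535; exercise = 5.880000; V(0,0) = max -> 17.279535

Answer: Price = V(0,0) = 17.2795


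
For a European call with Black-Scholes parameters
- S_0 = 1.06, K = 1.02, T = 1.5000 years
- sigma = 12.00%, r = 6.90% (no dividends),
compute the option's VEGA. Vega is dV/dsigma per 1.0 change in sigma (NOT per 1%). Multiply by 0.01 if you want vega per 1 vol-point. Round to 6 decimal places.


d1 = 1.0394428831; d2 = 0.8924734986
phi(d1) = 0.2324316009; exp(-qT) = 1.0000000000; exp(-rT) = 0.9016760227
Vega = S * exp(-qT) * phi(d1) * sqrt(T) = 1.0600 * 1.0000000000 * 0.2324316009 * 1.2247448714 = 0.301750

Answer: Vega = 0.301750


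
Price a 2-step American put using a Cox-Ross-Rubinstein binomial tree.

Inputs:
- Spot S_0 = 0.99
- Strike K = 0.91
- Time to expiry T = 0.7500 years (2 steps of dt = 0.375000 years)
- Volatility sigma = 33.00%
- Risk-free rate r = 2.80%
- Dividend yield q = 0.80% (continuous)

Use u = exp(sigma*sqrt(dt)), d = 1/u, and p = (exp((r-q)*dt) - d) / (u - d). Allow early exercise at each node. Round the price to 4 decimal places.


dt = T/N = 0.375000
u = exp(sigma*sqrt(dt)) = 1.223949; d = 1/u = 0.817027
p = (exp((r-q)*dt) - d) / (u - d) = 0.468151
Discount per step: exp(-r*dt) = 0.989555
Stock lattice S(k, i) with i counting down-moves:
  k=0: S(0,0) = 0.9900
  k=1: S(1,0) = 1.2117; S(1,1) = 0.8089
  k=2: S(2,0) = 1.4831; S(2,1) = 0.9900; S(2,2) = 0.6609
Terminal payoffs V(N, i) = max(K - S_T, 0):
  V(2,0) = 0.000000; V(2,1) = 0.000000; V(2,2) = 0.249142
Backward induction: V(k, i) = exp(-r*dt) * [p * V(k+1, i) + (1-p) * V(k+1, i+1)]; then take max(V_cont, immediate exercise) for American.
  V(1,0) = exp(-r*dt) * [p*0.000000 + (1-p)*0.000000] = 0.000000; exercise = 0.000000; V(1,0) = max -> 0.000000
  V(1,1) = exp(-r*dt) * [p*0.000000 + (1-p)*0.249142] = 0.131122; exercise = 0.101143; V(1,1) = max -> 0.131122
  V(0,0) = exp(-r*dt) * [p*0.000000 + (1-p)*0.131122] = 0.069009; exercise = 0.000000; V(0,0) = max -> 0.069009

Answer: Price = V(0,0) = 0.0690


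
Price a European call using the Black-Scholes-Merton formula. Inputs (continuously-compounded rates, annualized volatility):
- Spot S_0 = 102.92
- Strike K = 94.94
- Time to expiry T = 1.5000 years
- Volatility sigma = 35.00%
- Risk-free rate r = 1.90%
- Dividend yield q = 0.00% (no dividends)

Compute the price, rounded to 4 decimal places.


d1 = (ln(S/K) + (r - q + 0.5*sigma^2) * T) / (sigma * sqrt(T)) = 0.46909332
d2 = d1 - sigma * sqrt(T) = 0.04043262
exp(-rT) = 0.97190229; exp(-qT) = 1.00000000
C = S_0 * exp(-qT) * N(d1) - K * exp(-rT) * N(d2)
N(d1) = 0.68049853; N(d2) = 0.51612589
C = 102.9200 * 1.00000000 * 0.68049853 - 94.9400 * 0.97190229 * 0.51612589 = 22.4127

Answer: Price = 22.4127


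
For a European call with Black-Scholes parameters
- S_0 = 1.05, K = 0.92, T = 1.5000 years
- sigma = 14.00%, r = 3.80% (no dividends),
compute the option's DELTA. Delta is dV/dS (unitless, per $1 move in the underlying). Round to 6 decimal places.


Answer: Delta = 0.882781

Derivation:
d1 = 1.1890043264; d2 = 1.0175400444
phi(d1) = 0.1967533870; exp(-qT) = 1.0000000000; exp(-rT) = 0.9445940694
N(d1) = 0.8827810178
Delta = exp(-qT) * N(d1) = 1.0000000000 * 0.8827810178 = 0.882781


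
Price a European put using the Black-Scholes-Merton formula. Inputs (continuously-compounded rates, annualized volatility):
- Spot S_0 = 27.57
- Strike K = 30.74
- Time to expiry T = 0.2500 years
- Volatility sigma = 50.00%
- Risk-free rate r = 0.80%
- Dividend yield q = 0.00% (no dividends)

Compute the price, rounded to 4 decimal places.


d1 = (ln(S/K) + (r - q + 0.5*sigma^2) * T) / (sigma * sqrt(T)) = -0.30234605
d2 = d1 - sigma * sqrt(T) = -0.55234605
exp(-rT) = 0.99800200; exp(-qT) = 1.00000000
P = K * exp(-rT) * N(-d2) - S_0 * exp(-qT) * N(-d1)
N(-d1) = 0.61880586; N(-d2) = 0.70964436
P = 30.7400 * 0.99800200 * 0.70964436 - 27.5700 * 1.00000000 * 0.61880586 = 4.7104

Answer: Price = 4.7104


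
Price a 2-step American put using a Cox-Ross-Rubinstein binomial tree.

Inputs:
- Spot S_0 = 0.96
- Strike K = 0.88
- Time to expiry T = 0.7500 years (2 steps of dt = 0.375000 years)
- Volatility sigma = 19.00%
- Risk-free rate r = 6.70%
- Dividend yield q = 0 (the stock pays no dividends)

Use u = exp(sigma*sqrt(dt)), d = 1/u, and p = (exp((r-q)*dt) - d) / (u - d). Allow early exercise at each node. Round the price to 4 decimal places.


Answer: Price = V(0,0) = 0.0200

Derivation:
dt = T/N = 0.375000
u = exp(sigma*sqrt(dt)) = 1.123390; d = 1/u = 0.890163
p = (exp((r-q)*dt) - d) / (u - d) = 0.580038
Discount per step: exp(-r*dt) = 0.975188
Stock lattice S(k, i) with i counting down-moves:
  k=0: S(0,0) = 0.9600
  k=1: S(1,0) = 1.0785; S(1,1) = 0.8546
  k=2: S(2,0) = 1.2115; S(2,1) = 0.9600; S(2,2) = 0.7607
Terminal payoffs V(N, i) = max(K - S_T, 0):
  V(2,0) = 0.000000; V(2,1) = 0.000000; V(2,2) = 0.119306
Backward induction: V(k, i) = exp(-r*dt) * [p * V(k+1, i) + (1-p) * V(k+1, i+1)]; then take max(V_cont, immediate exercise) for American.
  V(1,0) = exp(-r*dt) * [p*0.000000 + (1-p)*0.000000] = 0.000000; exercise = 0.000000; V(1,0) = max -> 0.000000
  V(1,1) = exp(-r*dt) * [p*0.000000 + (1-p)*0.119306] = 0.048861; exercise = 0.025444; V(1,1) = max -> 0.048861
  V(0,0) = exp(-r*dt) * [p*0.000000 + (1-p)*0.048861] = 0.020011; exercise = 0.000000; V(0,0) = max -> 0.020011


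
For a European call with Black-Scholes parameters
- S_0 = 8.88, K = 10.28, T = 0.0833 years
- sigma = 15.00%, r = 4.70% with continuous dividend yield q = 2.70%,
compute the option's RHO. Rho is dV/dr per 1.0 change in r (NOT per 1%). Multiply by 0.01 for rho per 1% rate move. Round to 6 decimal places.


d1 = -3.3214809898; d2 = -3.3647735989
phi(d1) = 0.0016043180; exp(-qT) = 0.9977534273; exp(-rT) = 0.9960925540
N(d2) = 0.0003830325
Rho = K*T*exp(-rT)*N(d2) = 10.2800 * 0.0833 * 0.9960925540 * 0.0003830325 = 0.000327

Answer: Rho = 0.000327


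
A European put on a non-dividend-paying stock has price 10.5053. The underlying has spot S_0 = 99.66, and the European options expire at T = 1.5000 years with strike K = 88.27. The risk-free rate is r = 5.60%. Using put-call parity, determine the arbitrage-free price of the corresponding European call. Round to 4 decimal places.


Put-call parity: C - P = S_0 * exp(-qT) - K * exp(-rT).
S_0 * exp(-qT) = 99.6600 * 1.00000000 = 99.66000000
K * exp(-rT) = 88.2700 * 0.91943126 = 81.15819698
C = P + S*exp(-qT) - K*exp(-rT)
C = 10.5053 + 99.66000000 - 81.15819698 = 29.0071

Answer: Call price = 29.0071


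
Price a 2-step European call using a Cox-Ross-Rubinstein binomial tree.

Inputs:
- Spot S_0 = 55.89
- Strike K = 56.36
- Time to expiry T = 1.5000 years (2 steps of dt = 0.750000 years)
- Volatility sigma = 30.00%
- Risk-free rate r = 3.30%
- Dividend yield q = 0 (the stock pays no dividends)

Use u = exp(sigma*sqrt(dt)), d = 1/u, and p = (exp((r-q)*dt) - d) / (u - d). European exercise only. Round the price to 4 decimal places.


dt = T/N = 0.750000
u = exp(sigma*sqrt(dt)) = 1.296681; d = 1/u = 0.771200
p = (exp((r-q)*dt) - d) / (u - d) = 0.483098
Discount per step: exp(-r*dt) = 0.975554
Stock lattice S(k, i) with i counting down-moves:
  k=0: S(0,0) = 55.8900
  k=1: S(1,0) = 72.4715; S(1,1) = 43.1024
  k=2: S(2,0) = 93.9724; S(2,1) = 55.8900; S(2,2) = 33.2405
Terminal payoffs V(N, i) = max(S_T - K, 0):
  V(2,0) = 37.612362; V(2,1) = 0.000000; V(2,2) = 0.000000
Backward induction: V(k, i) = exp(-r*dt) * [p * V(k+1, i) + (1-p) * V(k+1, i+1)].
  V(1,0) = exp(-r*dt) * [p*37.612362 + (1-p)*0.000000] = 17.726273
  V(1,1) = exp(-r*dt) * [p*0.000000 + (1-p)*0.000000] = 0.000000
  V(0,0) = exp(-r*dt) * [p*17.726273 + (1-p)*0.000000] = 8.354189

Answer: Price = V(0,0) = 8.3542


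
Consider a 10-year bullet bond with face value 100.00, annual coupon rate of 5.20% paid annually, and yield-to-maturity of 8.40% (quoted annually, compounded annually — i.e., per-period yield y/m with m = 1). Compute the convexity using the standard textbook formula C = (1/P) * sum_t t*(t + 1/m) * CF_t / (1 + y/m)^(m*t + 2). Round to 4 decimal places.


Coupon per period c = face * coupon_rate / m = 5.200000
Periods per year m = 1; per-period yield y/m = 0.084000
Number of cashflows N = 10
Cashflows (t years, CF_t, discount factor 1/(1+y/m)^(m*t), PV):
  t = 1.0000: CF_t = 5.200000, DF = 0.922509, PV = 4.797048
  t = 2.0000: CF_t = 5.200000, DF = 0.851023, PV = 4.425321
  t = 3.0000: CF_t = 5.200000, DF = 0.785077, PV = 4.082399
  t = 4.0000: CF_t = 5.200000, DF = 0.724241, PV = 3.766051
  t = 5.0000: CF_t = 5.200000, DF = 0.668119, PV = 3.474217
  t = 6.0000: CF_t = 5.200000, DF = 0.616346, PV = 3.204997
  t = 7.0000: CF_t = 5.200000, DF = 0.568585, PV = 2.956639
  t = 8.0000: CF_t = 5.200000, DF = 0.524524, PV = 2.727527
  t = 9.0000: CF_t = 5.200000, DF = 0.483879, PV = 2.516169
  t = 10.0000: CF_t = 105.200000, DF = 0.446383, PV = 46.959441
Price P = sum_t PV_t = 78.909810
Convexity numerator sum_t t*(t + 1/m) * CF_t / (1+y/m)^(m*t + 2):
  t = 1.0000: term = 8.164799
  t = 2.0000: term = 22.596307
  t = 3.0000: term = 41.690603
  t = 4.0000: term = 64.099943
  t = 5.0000: term = 88.699184
  t = 6.0000: term = 114.556141
  t = 7.0000: term = 140.905463
  t = 8.0000: term = 167.125615
  t = 9.0000: term = 192.718652
  t = 10.0000: term = 4395.993469
Convexity = (1/P) * sum = 5236.550176 / 78.909810 = 66.361206

Answer: Convexity = 66.3612


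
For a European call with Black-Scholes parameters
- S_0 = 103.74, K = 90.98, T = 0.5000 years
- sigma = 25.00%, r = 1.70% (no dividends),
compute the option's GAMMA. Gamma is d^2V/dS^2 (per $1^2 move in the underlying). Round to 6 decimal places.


Answer: Gamma = 0.014784

Derivation:
d1 = 0.8789227931; d2 = 0.7021460978
phi(d1) = 0.2711206996; exp(-qT) = 1.0000000000; exp(-rT) = 0.9915360229
Gamma = exp(-qT) * phi(d1) / (S * sigma * sqrt(T)) = 1.0000000000 * 0.2711206996 / (103.7400 * 0.2500 * 0.7071067812) = 0.014784


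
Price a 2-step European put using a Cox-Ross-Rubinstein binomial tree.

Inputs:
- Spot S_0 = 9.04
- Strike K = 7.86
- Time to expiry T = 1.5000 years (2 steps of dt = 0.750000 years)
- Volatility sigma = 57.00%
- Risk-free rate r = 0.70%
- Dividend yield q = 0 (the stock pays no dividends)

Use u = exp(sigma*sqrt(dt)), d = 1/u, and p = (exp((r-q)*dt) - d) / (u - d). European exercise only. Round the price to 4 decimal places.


dt = T/N = 0.750000
u = exp(sigma*sqrt(dt)) = 1.638260; d = 1/u = 0.610404
p = (exp((r-q)*dt) - d) / (u - d) = 0.384159
Discount per step: exp(-r*dt) = 0.994764
Stock lattice S(k, i) with i counting down-moves:
  k=0: S(0,0) = 9.0400
  k=1: S(1,0) = 14.8099; S(1,1) = 5.5181
  k=2: S(2,0) = 24.2624; S(2,1) = 9.0400; S(2,2) = 3.3682
Terminal payoffs V(N, i) = max(K - S_T, 0):
  V(2,0) = 0.000000; V(2,1) = 0.000000; V(2,2) = 4.491760
Backward induction: V(k, i) = exp(-r*dt) * [p * V(k+1, i) + (1-p) * V(k+1, i+1)].
  V(1,0) = exp(-r*dt) * [p*0.000000 + (1-p)*0.000000] = 0.000000
  V(1,1) = exp(-r*dt) * [p*0.000000 + (1-p)*4.491760] = 2.751726
  V(0,0) = exp(-r*dt) * [p*0.000000 + (1-p)*2.751726] = 1.685753

Answer: Price = V(0,0) = 1.6858


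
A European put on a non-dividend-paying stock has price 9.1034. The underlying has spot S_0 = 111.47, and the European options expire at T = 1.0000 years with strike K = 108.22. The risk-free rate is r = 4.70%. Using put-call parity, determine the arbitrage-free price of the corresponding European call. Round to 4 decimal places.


Put-call parity: C - P = S_0 * exp(-qT) - K * exp(-rT).
S_0 * exp(-qT) = 111.4700 * 1.00000000 = 111.47000000
K * exp(-rT) = 108.2200 * 0.95408740 = 103.25133817
C = P + S*exp(-qT) - K*exp(-rT)
C = 9.1034 + 111.47000000 - 103.25133817 = 17.3221

Answer: Call price = 17.3221
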